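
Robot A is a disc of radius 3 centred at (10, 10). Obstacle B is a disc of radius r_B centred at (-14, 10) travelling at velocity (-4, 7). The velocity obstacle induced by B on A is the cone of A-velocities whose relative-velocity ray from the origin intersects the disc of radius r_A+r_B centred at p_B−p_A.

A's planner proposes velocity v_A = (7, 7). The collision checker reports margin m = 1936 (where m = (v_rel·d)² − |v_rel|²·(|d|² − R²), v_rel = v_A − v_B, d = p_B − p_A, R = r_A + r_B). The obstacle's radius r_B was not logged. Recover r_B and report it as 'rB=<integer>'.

m = 1936
d = (-24, 0);  v_rel = (11, 0),  |v_rel|² = 121
v_rel×d = (11)·(0) − (0)·(-24) = 0
since m = R²·121 − 0²:  R² = (0 + 1936) / 121 = 16
R = √16 = 4  ⇒  r_B = 4 − 3 = 1

rB=1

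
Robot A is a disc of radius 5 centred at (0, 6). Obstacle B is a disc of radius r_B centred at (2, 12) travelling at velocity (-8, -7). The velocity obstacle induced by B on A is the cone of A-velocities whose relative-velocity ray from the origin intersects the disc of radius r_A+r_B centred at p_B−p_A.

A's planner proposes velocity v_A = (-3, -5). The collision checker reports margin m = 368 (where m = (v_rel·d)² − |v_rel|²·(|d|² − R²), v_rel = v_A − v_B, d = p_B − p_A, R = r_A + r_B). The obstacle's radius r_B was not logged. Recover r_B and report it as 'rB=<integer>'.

m = 368
d = (2, 6);  v_rel = (5, 2),  |v_rel|² = 29
v_rel×d = (5)·(6) − (2)·(2) = 26
since m = R²·29 − 26²:  R² = (676 + 368) / 29 = 36
R = √36 = 6  ⇒  r_B = 6 − 5 = 1

rB=1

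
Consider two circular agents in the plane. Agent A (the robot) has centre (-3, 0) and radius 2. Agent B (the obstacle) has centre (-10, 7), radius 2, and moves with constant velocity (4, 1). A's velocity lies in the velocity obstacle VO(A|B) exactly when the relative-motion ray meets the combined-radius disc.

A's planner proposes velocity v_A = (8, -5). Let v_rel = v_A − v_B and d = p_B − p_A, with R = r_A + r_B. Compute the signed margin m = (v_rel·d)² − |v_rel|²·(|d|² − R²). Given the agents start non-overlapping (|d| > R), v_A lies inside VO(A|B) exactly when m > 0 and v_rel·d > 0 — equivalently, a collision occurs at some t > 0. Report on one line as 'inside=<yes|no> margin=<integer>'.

d = (-7, 7),  |d|² = 98;  R = 2+2 = 4,  c = 98−4² = 82
v_rel = (4, -6),  |v_rel|² = 52;  v_rel·d = (4)·(-7) + (-6)·(7) = -70
52·t² + 140·t + 82 = 0  ⇒  m = (-70)² − 52·82 = 636
m = 636 > 0,  v_rel·d = -70 < 0  ⇒  outside

inside=no margin=636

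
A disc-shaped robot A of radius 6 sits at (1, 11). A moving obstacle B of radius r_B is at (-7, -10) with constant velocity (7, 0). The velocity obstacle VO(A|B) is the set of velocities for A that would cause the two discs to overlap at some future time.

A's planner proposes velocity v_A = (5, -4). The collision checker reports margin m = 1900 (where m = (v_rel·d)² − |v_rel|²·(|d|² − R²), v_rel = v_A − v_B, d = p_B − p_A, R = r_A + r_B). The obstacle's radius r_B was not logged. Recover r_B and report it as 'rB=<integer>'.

m = 1900
d = (-8, -21);  v_rel = (-2, -4),  |v_rel|² = 20
v_rel×d = (-2)·(-21) − (-4)·(-8) = 10
since m = R²·20 − 10²:  R² = (100 + 1900) / 20 = 100
R = √100 = 10  ⇒  r_B = 10 − 6 = 4

rB=4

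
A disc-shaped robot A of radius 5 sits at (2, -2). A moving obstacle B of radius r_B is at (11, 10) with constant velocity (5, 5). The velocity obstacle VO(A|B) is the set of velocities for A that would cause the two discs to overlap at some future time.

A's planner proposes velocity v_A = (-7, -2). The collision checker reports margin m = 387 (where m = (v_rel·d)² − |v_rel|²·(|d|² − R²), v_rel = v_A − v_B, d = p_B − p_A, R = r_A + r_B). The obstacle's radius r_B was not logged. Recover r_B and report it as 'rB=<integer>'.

m = 387
d = (9, 12);  v_rel = (-12, -7),  |v_rel|² = 193
v_rel×d = (-12)·(12) − (-7)·(9) = -81
since m = R²·193 − (-81)²:  R² = (6561 + 387) / 193 = 36
R = √36 = 6  ⇒  r_B = 6 − 5 = 1

rB=1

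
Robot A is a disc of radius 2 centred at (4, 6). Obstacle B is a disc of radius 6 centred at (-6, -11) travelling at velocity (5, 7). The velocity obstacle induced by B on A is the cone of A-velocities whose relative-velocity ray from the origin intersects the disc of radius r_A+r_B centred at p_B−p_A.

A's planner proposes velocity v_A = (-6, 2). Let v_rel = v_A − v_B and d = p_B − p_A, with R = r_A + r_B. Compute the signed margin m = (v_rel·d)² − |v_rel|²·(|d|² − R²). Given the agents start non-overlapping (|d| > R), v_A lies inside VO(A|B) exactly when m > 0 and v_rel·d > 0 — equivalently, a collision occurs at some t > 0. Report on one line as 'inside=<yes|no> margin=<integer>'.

d = (-10, -17),  |d|² = 389;  R = 2+6 = 8,  c = 389−8² = 325
v_rel = (-11, -5),  |v_rel|² = 146;  v_rel·d = (-11)·(-10) + (-5)·(-17) = 195
146·t² − 390·t + 325 = 0  ⇒  m = 195² − 146·325 = -9425
m = -9425 < 0,  v_rel·d = 195 > 0  ⇒  outside

inside=no margin=-9425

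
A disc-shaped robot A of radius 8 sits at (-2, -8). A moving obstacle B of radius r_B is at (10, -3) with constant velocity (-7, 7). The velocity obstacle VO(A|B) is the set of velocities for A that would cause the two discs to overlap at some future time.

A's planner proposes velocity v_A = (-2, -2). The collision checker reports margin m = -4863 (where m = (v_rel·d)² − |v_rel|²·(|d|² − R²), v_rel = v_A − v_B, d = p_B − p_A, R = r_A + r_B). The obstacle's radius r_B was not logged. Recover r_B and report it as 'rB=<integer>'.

m = -4863
d = (12, 5);  v_rel = (5, -9),  |v_rel|² = 106
v_rel×d = (5)·(5) − (-9)·(12) = 133
since m = R²·106 − 133²:  R² = (17689 + -4863) / 106 = 121
R = √121 = 11  ⇒  r_B = 11 − 8 = 3

rB=3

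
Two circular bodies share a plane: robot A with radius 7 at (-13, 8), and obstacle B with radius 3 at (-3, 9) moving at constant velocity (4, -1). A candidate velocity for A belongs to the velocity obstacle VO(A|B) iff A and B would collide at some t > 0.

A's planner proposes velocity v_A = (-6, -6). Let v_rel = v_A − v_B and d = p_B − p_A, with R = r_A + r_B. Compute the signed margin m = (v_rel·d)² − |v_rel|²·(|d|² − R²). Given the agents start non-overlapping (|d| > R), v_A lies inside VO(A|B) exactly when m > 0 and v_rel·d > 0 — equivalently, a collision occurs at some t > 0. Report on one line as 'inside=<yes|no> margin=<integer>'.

d = (10, 1),  |d|² = 101;  R = 7+3 = 10,  c = 101−10² = 1
v_rel = (-10, -5),  |v_rel|² = 125;  v_rel·d = (-10)·(10) + (-5)·(1) = -105
125·t² + 210·t + 1 = 0  ⇒  m = (-105)² − 125·1 = 10900
m = 10900 > 0,  v_rel·d = -105 < 0  ⇒  outside

inside=no margin=10900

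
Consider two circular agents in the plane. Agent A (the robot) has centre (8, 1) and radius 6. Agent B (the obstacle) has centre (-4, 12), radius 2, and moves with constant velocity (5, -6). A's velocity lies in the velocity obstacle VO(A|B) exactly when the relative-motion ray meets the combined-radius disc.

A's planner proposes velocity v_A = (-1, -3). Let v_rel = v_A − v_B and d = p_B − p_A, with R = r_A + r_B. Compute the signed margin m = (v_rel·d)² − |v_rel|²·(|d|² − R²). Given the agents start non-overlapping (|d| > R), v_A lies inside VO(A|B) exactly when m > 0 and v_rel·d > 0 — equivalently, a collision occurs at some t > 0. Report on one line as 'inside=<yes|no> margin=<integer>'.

d = (-12, 11),  |d|² = 265;  R = 6+2 = 8,  c = 265−8² = 201
v_rel = (-6, 3),  |v_rel|² = 45;  v_rel·d = (-6)·(-12) + (3)·(11) = 105
45·t² − 210·t + 201 = 0  ⇒  m = 105² − 45·201 = 1980
m = 1980 > 0,  v_rel·d = 105 > 0  ⇒  inside

inside=yes margin=1980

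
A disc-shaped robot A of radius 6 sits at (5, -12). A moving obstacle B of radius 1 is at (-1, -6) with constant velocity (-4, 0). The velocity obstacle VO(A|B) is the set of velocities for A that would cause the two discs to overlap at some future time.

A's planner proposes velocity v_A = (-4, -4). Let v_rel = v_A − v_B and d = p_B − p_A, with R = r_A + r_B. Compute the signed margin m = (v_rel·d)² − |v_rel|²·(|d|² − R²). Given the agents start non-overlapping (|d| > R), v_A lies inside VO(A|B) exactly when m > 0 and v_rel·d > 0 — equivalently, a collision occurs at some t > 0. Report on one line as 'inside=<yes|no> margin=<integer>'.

d = (-6, 6),  |d|² = 72;  R = 6+1 = 7,  c = 72−7² = 23
v_rel = (0, -4),  |v_rel|² = 16;  v_rel·d = (0)·(-6) + (-4)·(6) = -24
16·t² + 48·t + 23 = 0  ⇒  m = (-24)² − 16·23 = 208
m = 208 > 0,  v_rel·d = -24 < 0  ⇒  outside

inside=no margin=208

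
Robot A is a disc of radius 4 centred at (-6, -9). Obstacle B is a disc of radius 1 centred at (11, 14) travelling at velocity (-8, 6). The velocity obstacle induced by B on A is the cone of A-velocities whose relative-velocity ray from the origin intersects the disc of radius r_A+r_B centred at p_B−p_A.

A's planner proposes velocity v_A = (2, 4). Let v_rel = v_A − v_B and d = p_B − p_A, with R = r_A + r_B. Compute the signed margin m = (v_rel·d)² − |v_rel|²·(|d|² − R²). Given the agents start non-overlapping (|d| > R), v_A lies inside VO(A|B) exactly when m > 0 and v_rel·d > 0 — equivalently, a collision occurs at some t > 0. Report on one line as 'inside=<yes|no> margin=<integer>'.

d = (17, 23),  |d|² = 818;  R = 4+1 = 5,  c = 818−5² = 793
v_rel = (10, -2),  |v_rel|² = 104;  v_rel·d = (10)·(17) + (-2)·(23) = 124
104·t² − 248·t + 793 = 0  ⇒  m = 124² − 104·793 = -67096
m = -67096 < 0,  v_rel·d = 124 > 0  ⇒  outside

inside=no margin=-67096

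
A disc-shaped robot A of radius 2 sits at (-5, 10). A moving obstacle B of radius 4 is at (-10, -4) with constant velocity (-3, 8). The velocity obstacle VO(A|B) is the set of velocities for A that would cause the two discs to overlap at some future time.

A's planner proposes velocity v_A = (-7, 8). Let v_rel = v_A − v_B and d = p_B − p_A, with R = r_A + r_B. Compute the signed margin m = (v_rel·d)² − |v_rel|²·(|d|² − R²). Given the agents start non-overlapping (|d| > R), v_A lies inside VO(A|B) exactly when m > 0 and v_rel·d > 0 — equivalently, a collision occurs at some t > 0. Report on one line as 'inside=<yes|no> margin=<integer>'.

d = (-5, -14),  |d|² = 221;  R = 2+4 = 6,  c = 221−6² = 185
v_rel = (-4, 0),  |v_rel|² = 16;  v_rel·d = (-4)·(-5) + (0)·(-14) = 20
16·t² − 40·t + 185 = 0  ⇒  m = 20² − 16·185 = -2560
m = -2560 < 0,  v_rel·d = 20 > 0  ⇒  outside

inside=no margin=-2560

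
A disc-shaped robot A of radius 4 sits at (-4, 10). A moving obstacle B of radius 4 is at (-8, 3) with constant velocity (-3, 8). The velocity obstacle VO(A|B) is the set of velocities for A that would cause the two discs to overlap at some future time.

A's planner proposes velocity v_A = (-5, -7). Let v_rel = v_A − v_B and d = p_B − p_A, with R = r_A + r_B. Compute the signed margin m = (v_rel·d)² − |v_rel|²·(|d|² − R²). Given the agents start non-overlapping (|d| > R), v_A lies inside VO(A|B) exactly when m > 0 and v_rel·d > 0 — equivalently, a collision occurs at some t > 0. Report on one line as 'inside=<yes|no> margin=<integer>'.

d = (-4, -7),  |d|² = 65;  R = 4+4 = 8,  c = 65−8² = 1
v_rel = (-2, -15),  |v_rel|² = 229;  v_rel·d = (-2)·(-4) + (-15)·(-7) = 113
229·t² − 226·t + 1 = 0  ⇒  m = 113² − 229·1 = 12540
m = 12540 > 0,  v_rel·d = 113 > 0  ⇒  inside

inside=yes margin=12540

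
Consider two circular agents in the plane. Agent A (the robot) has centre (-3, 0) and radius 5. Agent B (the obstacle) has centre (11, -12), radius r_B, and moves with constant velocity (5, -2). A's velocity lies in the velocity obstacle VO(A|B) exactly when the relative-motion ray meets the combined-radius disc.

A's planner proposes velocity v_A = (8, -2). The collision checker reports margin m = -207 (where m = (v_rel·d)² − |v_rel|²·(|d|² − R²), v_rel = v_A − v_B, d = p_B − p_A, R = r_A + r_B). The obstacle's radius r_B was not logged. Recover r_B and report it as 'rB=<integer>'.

m = -207
d = (14, -12);  v_rel = (3, 0),  |v_rel|² = 9
v_rel×d = (3)·(-12) − (0)·(14) = -36
since m = R²·9 − (-36)²:  R² = (1296 + -207) / 9 = 121
R = √121 = 11  ⇒  r_B = 11 − 5 = 6

rB=6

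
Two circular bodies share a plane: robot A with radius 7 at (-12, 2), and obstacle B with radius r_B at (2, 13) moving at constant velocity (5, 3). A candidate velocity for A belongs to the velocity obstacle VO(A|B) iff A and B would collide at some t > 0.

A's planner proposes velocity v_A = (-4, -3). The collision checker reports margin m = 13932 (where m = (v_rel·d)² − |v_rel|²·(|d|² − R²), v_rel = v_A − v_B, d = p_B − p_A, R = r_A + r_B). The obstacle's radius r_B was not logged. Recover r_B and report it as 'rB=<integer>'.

m = 13932
d = (14, 11);  v_rel = (-9, -6),  |v_rel|² = 117
v_rel×d = (-9)·(11) − (-6)·(14) = -15
since m = R²·117 − (-15)²:  R² = (225 + 13932) / 117 = 121
R = √121 = 11  ⇒  r_B = 11 − 7 = 4

rB=4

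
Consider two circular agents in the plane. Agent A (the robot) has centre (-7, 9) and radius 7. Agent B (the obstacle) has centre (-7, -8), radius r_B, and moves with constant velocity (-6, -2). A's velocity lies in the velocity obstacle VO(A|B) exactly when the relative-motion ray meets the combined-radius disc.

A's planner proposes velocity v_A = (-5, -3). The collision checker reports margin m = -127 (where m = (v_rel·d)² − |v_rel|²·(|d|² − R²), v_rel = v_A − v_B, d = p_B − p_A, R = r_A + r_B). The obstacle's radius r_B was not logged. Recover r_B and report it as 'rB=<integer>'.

m = -127
d = (0, -17);  v_rel = (1, -1),  |v_rel|² = 2
v_rel×d = (1)·(-17) − (-1)·(0) = -17
since m = R²·2 − (-17)²:  R² = (289 + -127) / 2 = 81
R = √81 = 9  ⇒  r_B = 9 − 7 = 2

rB=2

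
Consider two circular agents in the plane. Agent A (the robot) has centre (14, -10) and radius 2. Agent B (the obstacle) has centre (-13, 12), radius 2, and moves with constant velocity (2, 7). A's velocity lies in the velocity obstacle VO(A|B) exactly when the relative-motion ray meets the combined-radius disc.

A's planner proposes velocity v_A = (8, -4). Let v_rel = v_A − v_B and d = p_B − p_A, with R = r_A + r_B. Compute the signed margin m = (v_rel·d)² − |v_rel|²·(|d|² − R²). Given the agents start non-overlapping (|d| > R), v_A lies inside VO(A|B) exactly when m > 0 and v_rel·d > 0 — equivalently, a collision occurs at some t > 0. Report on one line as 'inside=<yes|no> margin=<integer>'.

d = (-27, 22),  |d|² = 1213;  R = 2+2 = 4,  c = 1213−4² = 1197
v_rel = (6, -11),  |v_rel|² = 157;  v_rel·d = (6)·(-27) + (-11)·(22) = -404
157·t² + 808·t + 1197 = 0  ⇒  m = (-404)² − 157·1197 = -24713
m = -24713 < 0,  v_rel·d = -404 < 0  ⇒  outside

inside=no margin=-24713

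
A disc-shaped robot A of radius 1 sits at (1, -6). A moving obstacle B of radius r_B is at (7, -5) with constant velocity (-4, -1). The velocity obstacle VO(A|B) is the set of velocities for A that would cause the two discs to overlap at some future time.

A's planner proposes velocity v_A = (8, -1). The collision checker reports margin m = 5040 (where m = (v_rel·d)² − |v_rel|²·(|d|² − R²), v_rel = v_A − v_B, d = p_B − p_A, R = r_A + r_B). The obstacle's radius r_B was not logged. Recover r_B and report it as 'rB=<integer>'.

m = 5040
d = (6, 1);  v_rel = (12, 0),  |v_rel|² = 144
v_rel×d = (12)·(1) − (0)·(6) = 12
since m = R²·144 − 12²:  R² = (144 + 5040) / 144 = 36
R = √36 = 6  ⇒  r_B = 6 − 1 = 5

rB=5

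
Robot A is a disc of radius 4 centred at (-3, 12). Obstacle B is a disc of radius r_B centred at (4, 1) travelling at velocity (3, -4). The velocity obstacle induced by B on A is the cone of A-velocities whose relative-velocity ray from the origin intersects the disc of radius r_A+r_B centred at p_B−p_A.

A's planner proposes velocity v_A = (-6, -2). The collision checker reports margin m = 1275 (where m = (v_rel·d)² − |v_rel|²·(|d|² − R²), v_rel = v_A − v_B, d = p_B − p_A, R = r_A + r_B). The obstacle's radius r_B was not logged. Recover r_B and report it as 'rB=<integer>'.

m = 1275
d = (7, -11);  v_rel = (-9, 2),  |v_rel|² = 85
v_rel×d = (-9)·(-11) − (2)·(7) = 85
since m = R²·85 − 85²:  R² = (7225 + 1275) / 85 = 100
R = √100 = 10  ⇒  r_B = 10 − 4 = 6

rB=6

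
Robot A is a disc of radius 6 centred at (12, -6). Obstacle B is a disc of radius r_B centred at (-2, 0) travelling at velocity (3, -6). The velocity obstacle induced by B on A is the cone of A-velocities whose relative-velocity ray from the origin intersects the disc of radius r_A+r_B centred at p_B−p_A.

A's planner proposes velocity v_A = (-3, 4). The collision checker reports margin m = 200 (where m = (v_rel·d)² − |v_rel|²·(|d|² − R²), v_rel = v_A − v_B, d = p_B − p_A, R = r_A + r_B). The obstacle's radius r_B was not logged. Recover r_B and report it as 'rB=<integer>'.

m = 200
d = (-14, 6);  v_rel = (-6, 10),  |v_rel|² = 136
v_rel×d = (-6)·(6) − (10)·(-14) = 104
since m = R²·136 − 104²:  R² = (10816 + 200) / 136 = 81
R = √81 = 9  ⇒  r_B = 9 − 6 = 3

rB=3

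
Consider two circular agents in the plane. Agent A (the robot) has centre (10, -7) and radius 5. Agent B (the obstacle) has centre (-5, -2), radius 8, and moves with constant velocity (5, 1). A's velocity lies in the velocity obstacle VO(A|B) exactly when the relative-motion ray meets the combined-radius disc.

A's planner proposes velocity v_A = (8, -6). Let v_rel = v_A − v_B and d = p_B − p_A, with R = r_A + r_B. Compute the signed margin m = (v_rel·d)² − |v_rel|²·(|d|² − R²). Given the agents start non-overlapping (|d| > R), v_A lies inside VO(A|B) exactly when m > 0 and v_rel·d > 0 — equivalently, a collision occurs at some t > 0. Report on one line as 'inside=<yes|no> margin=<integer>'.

d = (-15, 5),  |d|² = 250;  R = 5+8 = 13,  c = 250−13² = 81
v_rel = (3, -7),  |v_rel|² = 58;  v_rel·d = (3)·(-15) + (-7)·(5) = -80
58·t² + 160·t + 81 = 0  ⇒  m = (-80)² − 58·81 = 1702
m = 1702 > 0,  v_rel·d = -80 < 0  ⇒  outside

inside=no margin=1702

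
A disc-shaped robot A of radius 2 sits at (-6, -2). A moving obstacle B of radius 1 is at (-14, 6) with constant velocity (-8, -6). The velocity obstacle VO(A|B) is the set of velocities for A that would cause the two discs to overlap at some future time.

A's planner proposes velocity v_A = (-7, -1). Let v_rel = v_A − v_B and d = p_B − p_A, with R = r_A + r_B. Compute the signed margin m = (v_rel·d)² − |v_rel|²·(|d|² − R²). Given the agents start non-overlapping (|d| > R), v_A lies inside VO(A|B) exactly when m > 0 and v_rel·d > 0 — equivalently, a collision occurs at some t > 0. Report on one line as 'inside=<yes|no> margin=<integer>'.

d = (-8, 8),  |d|² = 128;  R = 2+1 = 3,  c = 128−3² = 119
v_rel = (1, 5),  |v_rel|² = 26;  v_rel·d = (1)·(-8) + (5)·(8) = 32
26·t² − 64·t + 119 = 0  ⇒  m = 32² − 26·119 = -2070
m = -2070 < 0,  v_rel·d = 32 > 0  ⇒  outside

inside=no margin=-2070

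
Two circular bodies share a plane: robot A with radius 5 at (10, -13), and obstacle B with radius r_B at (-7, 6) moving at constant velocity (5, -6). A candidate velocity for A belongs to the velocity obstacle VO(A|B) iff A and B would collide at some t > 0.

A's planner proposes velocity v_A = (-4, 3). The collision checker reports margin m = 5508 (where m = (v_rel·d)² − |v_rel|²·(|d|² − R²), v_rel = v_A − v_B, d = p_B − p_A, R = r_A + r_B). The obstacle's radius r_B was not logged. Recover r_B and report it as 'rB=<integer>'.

m = 5508
d = (-17, 19);  v_rel = (-9, 9),  |v_rel|² = 162
v_rel×d = (-9)·(19) − (9)·(-17) = -18
since m = R²·162 − (-18)²:  R² = (324 + 5508) / 162 = 36
R = √36 = 6  ⇒  r_B = 6 − 5 = 1

rB=1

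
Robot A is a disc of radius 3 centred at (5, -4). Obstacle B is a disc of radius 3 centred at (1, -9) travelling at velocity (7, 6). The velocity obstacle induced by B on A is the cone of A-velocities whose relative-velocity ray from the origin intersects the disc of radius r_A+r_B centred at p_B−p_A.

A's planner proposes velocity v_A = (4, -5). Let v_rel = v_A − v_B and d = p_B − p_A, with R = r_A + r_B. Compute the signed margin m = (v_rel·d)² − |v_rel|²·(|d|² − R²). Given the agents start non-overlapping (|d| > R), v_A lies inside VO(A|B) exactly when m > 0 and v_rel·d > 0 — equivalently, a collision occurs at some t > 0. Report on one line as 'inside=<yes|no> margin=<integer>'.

d = (-4, -5),  |d|² = 41;  R = 3+3 = 6,  c = 41−6² = 5
v_rel = (-3, -11),  |v_rel|² = 130;  v_rel·d = (-3)·(-4) + (-11)·(-5) = 67
130·t² − 134·t + 5 = 0  ⇒  m = 67² − 130·5 = 3839
m = 3839 > 0,  v_rel·d = 67 > 0  ⇒  inside

inside=yes margin=3839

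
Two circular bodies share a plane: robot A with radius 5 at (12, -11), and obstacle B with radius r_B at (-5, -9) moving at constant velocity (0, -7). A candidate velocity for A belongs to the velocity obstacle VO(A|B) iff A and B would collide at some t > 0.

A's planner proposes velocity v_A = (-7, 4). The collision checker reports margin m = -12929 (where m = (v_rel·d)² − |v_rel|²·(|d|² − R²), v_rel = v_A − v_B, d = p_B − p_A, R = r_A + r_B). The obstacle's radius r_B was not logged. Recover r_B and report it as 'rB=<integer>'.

m = -12929
d = (-17, 2);  v_rel = (-7, 11),  |v_rel|² = 170
v_rel×d = (-7)·(2) − (11)·(-17) = 173
since m = R²·170 − 173²:  R² = (29929 + -12929) / 170 = 100
R = √100 = 10  ⇒  r_B = 10 − 5 = 5

rB=5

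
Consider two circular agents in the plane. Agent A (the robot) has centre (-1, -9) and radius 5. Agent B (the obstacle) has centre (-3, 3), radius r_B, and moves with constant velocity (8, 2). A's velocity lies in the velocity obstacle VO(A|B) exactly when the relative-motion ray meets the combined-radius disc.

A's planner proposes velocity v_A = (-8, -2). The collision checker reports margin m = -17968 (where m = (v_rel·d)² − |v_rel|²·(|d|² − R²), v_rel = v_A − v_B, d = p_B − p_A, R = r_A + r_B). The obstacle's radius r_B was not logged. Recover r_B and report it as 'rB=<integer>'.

m = -17968
d = (-2, 12);  v_rel = (-16, -4),  |v_rel|² = 272
v_rel×d = (-16)·(12) − (-4)·(-2) = -200
since m = R²·272 − (-200)²:  R² = (40000 + -17968) / 272 = 81
R = √81 = 9  ⇒  r_B = 9 − 5 = 4

rB=4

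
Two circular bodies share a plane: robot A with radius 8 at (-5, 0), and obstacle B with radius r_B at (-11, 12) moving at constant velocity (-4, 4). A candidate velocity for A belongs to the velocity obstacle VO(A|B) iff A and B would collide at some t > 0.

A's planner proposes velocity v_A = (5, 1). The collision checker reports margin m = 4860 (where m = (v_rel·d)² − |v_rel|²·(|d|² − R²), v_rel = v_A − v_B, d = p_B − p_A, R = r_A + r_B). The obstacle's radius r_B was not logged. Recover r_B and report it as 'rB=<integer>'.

m = 4860
d = (-6, 12);  v_rel = (9, -3),  |v_rel|² = 90
v_rel×d = (9)·(12) − (-3)·(-6) = 90
since m = R²·90 − 90²:  R² = (8100 + 4860) / 90 = 144
R = √144 = 12  ⇒  r_B = 12 − 8 = 4

rB=4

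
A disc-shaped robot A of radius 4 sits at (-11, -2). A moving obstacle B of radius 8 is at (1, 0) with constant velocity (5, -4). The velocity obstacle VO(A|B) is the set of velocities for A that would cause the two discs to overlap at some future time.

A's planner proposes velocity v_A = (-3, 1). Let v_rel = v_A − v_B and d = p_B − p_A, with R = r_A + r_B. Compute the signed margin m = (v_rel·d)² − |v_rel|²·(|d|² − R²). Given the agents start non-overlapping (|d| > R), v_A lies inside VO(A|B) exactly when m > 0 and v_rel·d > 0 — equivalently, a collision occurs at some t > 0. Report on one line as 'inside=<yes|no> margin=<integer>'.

d = (12, 2),  |d|² = 148;  R = 4+8 = 12,  c = 148−12² = 4
v_rel = (-8, 5),  |v_rel|² = 89;  v_rel·d = (-8)·(12) + (5)·(2) = -86
89·t² + 172·t + 4 = 0  ⇒  m = (-86)² − 89·4 = 7040
m = 7040 > 0,  v_rel·d = -86 < 0  ⇒  outside

inside=no margin=7040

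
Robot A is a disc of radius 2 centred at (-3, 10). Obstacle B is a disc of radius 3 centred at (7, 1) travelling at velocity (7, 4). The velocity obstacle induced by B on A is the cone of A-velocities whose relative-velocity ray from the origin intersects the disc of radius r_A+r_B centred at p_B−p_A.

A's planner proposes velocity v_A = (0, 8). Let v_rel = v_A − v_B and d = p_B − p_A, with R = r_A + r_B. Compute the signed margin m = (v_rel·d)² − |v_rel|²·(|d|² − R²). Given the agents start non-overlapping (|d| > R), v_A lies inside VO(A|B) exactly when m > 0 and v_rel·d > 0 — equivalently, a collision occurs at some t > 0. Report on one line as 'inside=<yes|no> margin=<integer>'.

d = (10, -9),  |d|² = 181;  R = 2+3 = 5,  c = 181−5² = 156
v_rel = (-7, 4),  |v_rel|² = 65;  v_rel·d = (-7)·(10) + (4)·(-9) = -106
65·t² + 212·t + 156 = 0  ⇒  m = (-106)² − 65·156 = 1096
m = 1096 > 0,  v_rel·d = -106 < 0  ⇒  outside

inside=no margin=1096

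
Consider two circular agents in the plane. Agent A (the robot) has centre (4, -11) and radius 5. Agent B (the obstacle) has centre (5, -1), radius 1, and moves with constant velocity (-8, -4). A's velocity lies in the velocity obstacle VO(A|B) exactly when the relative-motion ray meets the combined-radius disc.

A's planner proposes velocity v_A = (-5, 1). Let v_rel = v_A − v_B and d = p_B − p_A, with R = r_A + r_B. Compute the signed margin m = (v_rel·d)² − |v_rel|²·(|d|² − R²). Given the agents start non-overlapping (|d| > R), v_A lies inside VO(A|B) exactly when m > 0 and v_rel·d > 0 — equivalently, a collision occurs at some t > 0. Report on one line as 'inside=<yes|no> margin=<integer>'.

d = (1, 10),  |d|² = 101;  R = 5+1 = 6,  c = 101−6² = 65
v_rel = (3, 5),  |v_rel|² = 34;  v_rel·d = (3)·(1) + (5)·(10) = 53
34·t² − 106·t + 65 = 0  ⇒  m = 53² − 34·65 = 599
m = 599 > 0,  v_rel·d = 53 > 0  ⇒  inside

inside=yes margin=599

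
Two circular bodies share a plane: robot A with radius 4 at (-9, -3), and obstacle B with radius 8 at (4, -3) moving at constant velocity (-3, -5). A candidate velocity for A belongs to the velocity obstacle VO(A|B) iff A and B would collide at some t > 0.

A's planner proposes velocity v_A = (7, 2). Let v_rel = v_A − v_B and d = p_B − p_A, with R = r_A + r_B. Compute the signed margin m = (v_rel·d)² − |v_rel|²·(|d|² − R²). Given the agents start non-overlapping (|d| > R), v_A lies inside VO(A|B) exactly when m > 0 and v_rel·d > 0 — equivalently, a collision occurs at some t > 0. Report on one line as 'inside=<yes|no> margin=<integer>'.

d = (13, 0),  |d|² = 169;  R = 4+8 = 12,  c = 169−12² = 25
v_rel = (10, 7),  |v_rel|² = 149;  v_rel·d = (10)·(13) + (7)·(0) = 130
149·t² − 260·t + 25 = 0  ⇒  m = 130² − 149·25 = 13175
m = 13175 > 0,  v_rel·d = 130 > 0  ⇒  inside

inside=yes margin=13175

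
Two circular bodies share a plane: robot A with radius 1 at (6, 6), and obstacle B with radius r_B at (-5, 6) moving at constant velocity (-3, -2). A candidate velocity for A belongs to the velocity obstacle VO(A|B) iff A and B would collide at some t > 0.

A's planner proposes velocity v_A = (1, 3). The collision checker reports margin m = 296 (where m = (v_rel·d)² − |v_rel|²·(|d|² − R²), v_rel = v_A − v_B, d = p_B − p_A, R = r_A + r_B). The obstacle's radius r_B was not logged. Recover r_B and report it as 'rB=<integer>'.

m = 296
d = (-11, 0);  v_rel = (4, 5),  |v_rel|² = 41
v_rel×d = (4)·(0) − (5)·(-11) = 55
since m = R²·41 − 55²:  R² = (3025 + 296) / 41 = 81
R = √81 = 9  ⇒  r_B = 9 − 1 = 8

rB=8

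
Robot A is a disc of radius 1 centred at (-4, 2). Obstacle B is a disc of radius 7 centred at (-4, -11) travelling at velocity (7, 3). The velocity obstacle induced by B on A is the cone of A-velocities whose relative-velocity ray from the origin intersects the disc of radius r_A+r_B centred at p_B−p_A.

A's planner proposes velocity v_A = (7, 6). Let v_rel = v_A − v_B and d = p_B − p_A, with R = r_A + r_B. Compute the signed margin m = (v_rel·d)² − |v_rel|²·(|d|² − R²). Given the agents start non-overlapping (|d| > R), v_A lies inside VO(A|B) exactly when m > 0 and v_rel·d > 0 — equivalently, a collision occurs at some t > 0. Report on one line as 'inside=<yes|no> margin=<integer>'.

d = (0, -13),  |d|² = 169;  R = 1+7 = 8,  c = 169−8² = 105
v_rel = (0, 3),  |v_rel|² = 9;  v_rel·d = (0)·(0) + (3)·(-13) = -39
9·t² + 78·t + 105 = 0  ⇒  m = (-39)² − 9·105 = 576
m = 576 > 0,  v_rel·d = -39 < 0  ⇒  outside

inside=no margin=576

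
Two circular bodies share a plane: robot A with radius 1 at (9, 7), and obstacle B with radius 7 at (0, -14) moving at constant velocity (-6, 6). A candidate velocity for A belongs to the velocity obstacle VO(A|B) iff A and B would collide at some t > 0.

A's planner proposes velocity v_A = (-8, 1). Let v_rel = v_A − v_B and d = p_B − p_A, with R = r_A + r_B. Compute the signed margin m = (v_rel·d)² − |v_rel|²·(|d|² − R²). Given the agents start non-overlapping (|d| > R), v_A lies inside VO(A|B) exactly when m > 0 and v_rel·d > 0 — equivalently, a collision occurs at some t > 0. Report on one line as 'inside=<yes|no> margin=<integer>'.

d = (-9, -21),  |d|² = 522;  R = 1+7 = 8,  c = 522−8² = 458
v_rel = (-2, -5),  |v_rel|² = 29;  v_rel·d = (-2)·(-9) + (-5)·(-21) = 123
29·t² − 246·t + 458 = 0  ⇒  m = 123² − 29·458 = 1847
m = 1847 > 0,  v_rel·d = 123 > 0  ⇒  inside

inside=yes margin=1847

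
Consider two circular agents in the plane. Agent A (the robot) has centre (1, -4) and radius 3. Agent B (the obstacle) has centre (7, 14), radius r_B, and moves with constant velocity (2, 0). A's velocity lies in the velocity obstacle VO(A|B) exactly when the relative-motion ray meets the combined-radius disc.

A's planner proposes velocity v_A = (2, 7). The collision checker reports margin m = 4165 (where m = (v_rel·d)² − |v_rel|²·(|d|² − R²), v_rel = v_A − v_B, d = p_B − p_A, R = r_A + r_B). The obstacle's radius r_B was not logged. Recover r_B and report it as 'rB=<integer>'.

m = 4165
d = (6, 18);  v_rel = (0, 7),  |v_rel|² = 49
v_rel×d = (0)·(18) − (7)·(6) = -42
since m = R²·49 − (-42)²:  R² = (1764 + 4165) / 49 = 121
R = √121 = 11  ⇒  r_B = 11 − 3 = 8

rB=8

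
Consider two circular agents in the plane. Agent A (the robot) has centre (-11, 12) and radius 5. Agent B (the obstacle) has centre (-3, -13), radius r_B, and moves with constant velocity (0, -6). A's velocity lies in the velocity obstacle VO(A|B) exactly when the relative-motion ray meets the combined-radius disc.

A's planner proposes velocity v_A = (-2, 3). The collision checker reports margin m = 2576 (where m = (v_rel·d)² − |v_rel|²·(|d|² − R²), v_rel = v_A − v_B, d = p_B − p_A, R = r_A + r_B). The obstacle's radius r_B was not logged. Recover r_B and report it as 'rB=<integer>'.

m = 2576
d = (8, -25);  v_rel = (-2, 9),  |v_rel|² = 85
v_rel×d = (-2)·(-25) − (9)·(8) = -22
since m = R²·85 − (-22)²:  R² = (484 + 2576) / 85 = 36
R = √36 = 6  ⇒  r_B = 6 − 5 = 1

rB=1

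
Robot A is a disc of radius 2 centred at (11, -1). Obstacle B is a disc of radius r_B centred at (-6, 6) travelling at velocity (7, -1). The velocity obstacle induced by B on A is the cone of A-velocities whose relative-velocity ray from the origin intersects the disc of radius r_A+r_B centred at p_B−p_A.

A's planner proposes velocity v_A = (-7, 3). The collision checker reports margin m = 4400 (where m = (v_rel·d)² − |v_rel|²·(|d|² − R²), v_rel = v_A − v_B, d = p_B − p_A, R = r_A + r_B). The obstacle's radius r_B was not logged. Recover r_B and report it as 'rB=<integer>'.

m = 4400
d = (-17, 7);  v_rel = (-14, 4),  |v_rel|² = 212
v_rel×d = (-14)·(7) − (4)·(-17) = -30
since m = R²·212 − (-30)²:  R² = (900 + 4400) / 212 = 25
R = √25 = 5  ⇒  r_B = 5 − 2 = 3

rB=3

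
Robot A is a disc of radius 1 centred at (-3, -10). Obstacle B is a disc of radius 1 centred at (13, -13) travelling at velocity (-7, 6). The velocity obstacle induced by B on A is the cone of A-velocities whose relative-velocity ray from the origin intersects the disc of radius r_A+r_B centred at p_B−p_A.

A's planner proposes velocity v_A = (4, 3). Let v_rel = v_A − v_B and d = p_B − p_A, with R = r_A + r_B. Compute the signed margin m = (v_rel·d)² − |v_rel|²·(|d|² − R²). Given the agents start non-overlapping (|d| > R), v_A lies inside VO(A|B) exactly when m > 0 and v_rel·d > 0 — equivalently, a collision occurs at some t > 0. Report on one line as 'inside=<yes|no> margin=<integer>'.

d = (16, -3),  |d|² = 265;  R = 1+1 = 2,  c = 265−2² = 261
v_rel = (11, -3),  |v_rel|² = 130;  v_rel·d = (11)·(16) + (-3)·(-3) = 185
130·t² − 370·t + 261 = 0  ⇒  m = 185² − 130·261 = 295
m = 295 > 0,  v_rel·d = 185 > 0  ⇒  inside

inside=yes margin=295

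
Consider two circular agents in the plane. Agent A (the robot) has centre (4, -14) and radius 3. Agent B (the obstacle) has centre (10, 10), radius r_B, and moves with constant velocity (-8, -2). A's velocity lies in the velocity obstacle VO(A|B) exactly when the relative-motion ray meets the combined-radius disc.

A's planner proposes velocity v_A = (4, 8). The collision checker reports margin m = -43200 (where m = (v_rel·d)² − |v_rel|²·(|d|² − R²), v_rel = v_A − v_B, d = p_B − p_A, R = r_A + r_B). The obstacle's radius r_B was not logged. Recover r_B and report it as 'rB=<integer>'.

m = -43200
d = (6, 24);  v_rel = (12, 10),  |v_rel|² = 244
v_rel×d = (12)·(24) − (10)·(6) = 228
since m = R²·244 − 228²:  R² = (51984 + -43200) / 244 = 36
R = √36 = 6  ⇒  r_B = 6 − 3 = 3

rB=3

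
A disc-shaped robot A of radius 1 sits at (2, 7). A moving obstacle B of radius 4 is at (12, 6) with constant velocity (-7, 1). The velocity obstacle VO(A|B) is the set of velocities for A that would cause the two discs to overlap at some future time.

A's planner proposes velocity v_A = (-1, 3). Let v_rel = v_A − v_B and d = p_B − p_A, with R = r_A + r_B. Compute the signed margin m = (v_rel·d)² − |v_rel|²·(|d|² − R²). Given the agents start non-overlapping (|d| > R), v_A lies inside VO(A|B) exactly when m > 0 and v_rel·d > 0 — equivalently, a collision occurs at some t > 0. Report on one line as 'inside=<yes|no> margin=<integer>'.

d = (10, -1),  |d|² = 101;  R = 1+4 = 5,  c = 101−5² = 76
v_rel = (6, 2),  |v_rel|² = 40;  v_rel·d = (6)·(10) + (2)·(-1) = 58
40·t² − 116·t + 76 = 0  ⇒  m = 58² − 40·76 = 324
m = 324 > 0,  v_rel·d = 58 > 0  ⇒  inside

inside=yes margin=324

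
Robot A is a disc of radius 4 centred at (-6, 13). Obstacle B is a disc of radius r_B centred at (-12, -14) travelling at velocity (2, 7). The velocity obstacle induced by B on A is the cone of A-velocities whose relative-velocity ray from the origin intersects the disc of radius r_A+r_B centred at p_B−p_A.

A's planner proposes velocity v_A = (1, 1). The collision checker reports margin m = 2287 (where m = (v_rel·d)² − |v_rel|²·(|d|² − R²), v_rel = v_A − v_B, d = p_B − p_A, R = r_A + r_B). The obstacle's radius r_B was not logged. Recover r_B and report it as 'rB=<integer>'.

m = 2287
d = (-6, -27);  v_rel = (-1, -6),  |v_rel|² = 37
v_rel×d = (-1)·(-27) − (-6)·(-6) = -9
since m = R²·37 − (-9)²:  R² = (81 + 2287) / 37 = 64
R = √64 = 8  ⇒  r_B = 8 − 4 = 4

rB=4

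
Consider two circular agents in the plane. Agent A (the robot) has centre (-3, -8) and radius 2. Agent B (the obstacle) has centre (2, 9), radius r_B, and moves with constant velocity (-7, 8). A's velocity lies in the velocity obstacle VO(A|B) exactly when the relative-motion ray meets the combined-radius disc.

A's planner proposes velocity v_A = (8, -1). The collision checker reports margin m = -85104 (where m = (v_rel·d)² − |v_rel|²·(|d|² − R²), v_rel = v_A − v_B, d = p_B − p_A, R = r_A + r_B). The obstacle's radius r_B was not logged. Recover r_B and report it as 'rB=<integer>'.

m = -85104
d = (5, 17);  v_rel = (15, -9),  |v_rel|² = 306
v_rel×d = (15)·(17) − (-9)·(5) = 300
since m = R²·306 − 300²:  R² = (90000 + -85104) / 306 = 16
R = √16 = 4  ⇒  r_B = 4 − 2 = 2

rB=2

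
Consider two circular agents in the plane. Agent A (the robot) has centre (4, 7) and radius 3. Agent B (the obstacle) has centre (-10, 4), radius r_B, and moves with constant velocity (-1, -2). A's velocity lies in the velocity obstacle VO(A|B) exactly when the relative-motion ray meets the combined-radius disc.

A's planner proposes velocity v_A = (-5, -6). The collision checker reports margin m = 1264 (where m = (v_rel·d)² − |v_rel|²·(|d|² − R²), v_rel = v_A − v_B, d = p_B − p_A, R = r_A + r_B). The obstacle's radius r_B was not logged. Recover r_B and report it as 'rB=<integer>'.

m = 1264
d = (-14, -3);  v_rel = (-4, -4),  |v_rel|² = 32
v_rel×d = (-4)·(-3) − (-4)·(-14) = -44
since m = R²·32 − (-44)²:  R² = (1936 + 1264) / 32 = 100
R = √100 = 10  ⇒  r_B = 10 − 3 = 7

rB=7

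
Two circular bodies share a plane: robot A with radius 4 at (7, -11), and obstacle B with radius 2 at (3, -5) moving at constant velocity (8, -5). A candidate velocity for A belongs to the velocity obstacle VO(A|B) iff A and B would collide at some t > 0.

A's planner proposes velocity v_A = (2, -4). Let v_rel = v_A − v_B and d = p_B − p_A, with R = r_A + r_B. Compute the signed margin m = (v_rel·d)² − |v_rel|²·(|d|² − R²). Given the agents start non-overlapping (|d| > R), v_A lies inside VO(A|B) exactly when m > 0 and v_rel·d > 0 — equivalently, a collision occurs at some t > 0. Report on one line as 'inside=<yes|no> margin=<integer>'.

d = (-4, 6),  |d|² = 52;  R = 4+2 = 6,  c = 52−6² = 16
v_rel = (-6, 1),  |v_rel|² = 37;  v_rel·d = (-6)·(-4) + (1)·(6) = 30
37·t² − 60·t + 16 = 0  ⇒  m = 30² − 37·16 = 308
m = 308 > 0,  v_rel·d = 30 > 0  ⇒  inside

inside=yes margin=308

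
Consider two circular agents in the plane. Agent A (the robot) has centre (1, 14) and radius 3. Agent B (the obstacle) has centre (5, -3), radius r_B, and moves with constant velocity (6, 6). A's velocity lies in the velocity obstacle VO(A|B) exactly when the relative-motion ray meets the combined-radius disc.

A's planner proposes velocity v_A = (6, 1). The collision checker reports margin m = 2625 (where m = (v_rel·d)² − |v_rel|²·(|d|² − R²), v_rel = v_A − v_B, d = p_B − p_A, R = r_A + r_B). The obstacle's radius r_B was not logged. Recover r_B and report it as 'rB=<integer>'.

m = 2625
d = (4, -17);  v_rel = (0, -5),  |v_rel|² = 25
v_rel×d = (0)·(-17) − (-5)·(4) = 20
since m = R²·25 − 20²:  R² = (400 + 2625) / 25 = 121
R = √121 = 11  ⇒  r_B = 11 − 3 = 8

rB=8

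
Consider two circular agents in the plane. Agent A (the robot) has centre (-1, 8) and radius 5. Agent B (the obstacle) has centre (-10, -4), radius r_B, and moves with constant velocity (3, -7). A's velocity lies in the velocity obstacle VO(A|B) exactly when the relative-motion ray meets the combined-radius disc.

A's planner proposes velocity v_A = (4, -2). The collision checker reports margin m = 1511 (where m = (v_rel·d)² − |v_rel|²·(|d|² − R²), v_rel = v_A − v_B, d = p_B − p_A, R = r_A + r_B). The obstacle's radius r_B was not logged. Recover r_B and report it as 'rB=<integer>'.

m = 1511
d = (-9, -12);  v_rel = (1, 5),  |v_rel|² = 26
v_rel×d = (1)·(-12) − (5)·(-9) = 33
since m = R²·26 − 33²:  R² = (1089 + 1511) / 26 = 100
R = √100 = 10  ⇒  r_B = 10 − 5 = 5

rB=5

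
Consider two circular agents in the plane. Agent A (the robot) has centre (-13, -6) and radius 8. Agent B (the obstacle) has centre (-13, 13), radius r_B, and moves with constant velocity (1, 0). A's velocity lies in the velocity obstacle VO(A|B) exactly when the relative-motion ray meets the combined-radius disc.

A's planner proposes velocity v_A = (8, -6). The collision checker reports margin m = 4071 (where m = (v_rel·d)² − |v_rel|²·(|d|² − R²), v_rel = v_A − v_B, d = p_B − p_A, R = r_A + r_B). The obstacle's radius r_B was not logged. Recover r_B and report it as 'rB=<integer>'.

m = 4071
d = (0, 19);  v_rel = (7, -6),  |v_rel|² = 85
v_rel×d = (7)·(19) − (-6)·(0) = 133
since m = R²·85 − 133²:  R² = (17689 + 4071) / 85 = 256
R = √256 = 16  ⇒  r_B = 16 − 8 = 8

rB=8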